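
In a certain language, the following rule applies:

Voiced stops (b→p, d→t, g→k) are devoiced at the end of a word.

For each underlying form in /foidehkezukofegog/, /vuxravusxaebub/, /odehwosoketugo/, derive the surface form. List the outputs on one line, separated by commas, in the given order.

/foidehkezukofegog/: /g/ is a voiced stop in word-final position, so it devoices to [k]. → [foidehkezukofegok].
/vuxravusxaebub/: /b/ is a voiced stop in word-final position, so it devoices to [p]. → [vuxravusxaebup].
/odehwosoketugo/: the rule's environment is not met; surfaces unchanged as [odehwosoketugo].

foidehkezukofegok, vuxravusxaebup, odehwosoketugo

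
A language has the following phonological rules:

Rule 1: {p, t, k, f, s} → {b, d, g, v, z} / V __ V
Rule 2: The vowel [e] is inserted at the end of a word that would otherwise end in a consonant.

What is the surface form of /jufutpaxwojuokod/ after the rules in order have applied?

Rule 1 (intervocalic voicing): /f/ is a voiceless obstruent between vowels /u/ and /u/, so it voices to [v]. /k/ is a voiceless obstruent between vowels /o/ and /o/, so it voices to [g]. /jufutpaxwojuokod/ → juvutpaxwojuogod.
Rule 2 (final e-epenthesis): the form ends in the consonant /d/, so [e] is inserted word-finally. /juvutpaxwojuogod/ → juvutpaxwojuogode.

juvutpaxwojuogode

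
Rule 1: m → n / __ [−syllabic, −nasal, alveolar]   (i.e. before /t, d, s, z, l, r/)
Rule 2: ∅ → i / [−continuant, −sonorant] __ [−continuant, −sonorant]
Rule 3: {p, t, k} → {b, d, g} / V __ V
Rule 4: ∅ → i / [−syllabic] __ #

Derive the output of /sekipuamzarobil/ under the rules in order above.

segibuanzarobili

Rule 1 (nasal place assimilation): /m/ precedes the alveolar consonant /z/, so it assimilates in place to [n]. /sekipuamzarobil/ → sekipuanzarobil.
Rule 2 (stop-cluster i-epenthesis): no segment meets the environment; /sekipuanzarobil/ is unchanged.
Rule 3 (intervocalic voicing): /k/ is a voiceless stop between vowels /e/ and /i/, so it voices to [g]. /p/ is a voiceless stop between vowels /i/ and /u/, so it voices to [b]. /sekipuanzarobil/ → segibuanzarobil.
Rule 4 (final i-epenthesis): the form ends in the consonant /l/, so [i] is inserted word-finally. /segibuanzarobil/ → segibuanzarobili.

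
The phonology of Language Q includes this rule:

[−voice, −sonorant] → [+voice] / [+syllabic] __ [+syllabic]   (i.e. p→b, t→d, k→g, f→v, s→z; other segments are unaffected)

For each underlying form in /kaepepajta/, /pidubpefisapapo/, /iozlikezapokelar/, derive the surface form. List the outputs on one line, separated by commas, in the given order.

kaebebajta, pidubpevizababo, iozligezabogelar

/kaepepajta/: /p/ is a voiceless obstruent between vowels /e/ and /e/, so it voices to [b]. /p/ is a voiceless obstruent between vowels /e/ and /a/, so it voices to [b]. → [kaebebajta].
/pidubpefisapapo/: /f/ is a voiceless obstruent between vowels /e/ and /i/, so it voices to [v]. /s/ is a voiceless obstruent between vowels /i/ and /a/, so it voices to [z]. /p/ is a voiceless obstruent between vowels /a/ and /a/, so it voices to [b]. /p/ is a voiceless obstruent between vowels /a/ and /o/, so it voices to [b]. → [pidubpevizababo].
/iozlikezapokelar/: /k/ is a voiceless obstruent between vowels /i/ and /e/, so it voices to [g]. /p/ is a voiceless obstruent between vowels /a/ and /o/, so it voices to [b]. /k/ is a voiceless obstruent between vowels /o/ and /e/, so it voices to [g]. → [iozligezabogelar].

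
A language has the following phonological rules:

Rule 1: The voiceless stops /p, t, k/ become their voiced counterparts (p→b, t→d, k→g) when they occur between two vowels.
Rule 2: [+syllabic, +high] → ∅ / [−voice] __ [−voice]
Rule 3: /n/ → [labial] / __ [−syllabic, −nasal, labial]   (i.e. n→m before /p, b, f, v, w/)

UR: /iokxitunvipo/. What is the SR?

iokxidumvibo

Rule 1 (intervocalic voicing): /t/ is a voiceless stop between vowels /i/ and /u/, so it voices to [d]. /p/ is a voiceless stop between vowels /i/ and /o/, so it voices to [b]. /iokxitunvipo/ → iokxidunvibo.
Rule 2 (high vowel syncope): no segment meets the environment; /iokxidunvibo/ is unchanged.
Rule 3 (nasal place assimilation): /n/ precedes the labial consonant /v/, so it assimilates in place to [m]. /iokxidunvibo/ → iokxidumvibo.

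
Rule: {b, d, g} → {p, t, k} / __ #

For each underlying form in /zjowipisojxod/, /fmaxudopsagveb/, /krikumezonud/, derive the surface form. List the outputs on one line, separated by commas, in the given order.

/zjowipisojxod/: /d/ is a voiced stop in word-final position, so it devoices to [t]. → [zjowipisojxot].
/fmaxudopsagveb/: /b/ is a voiced stop in word-final position, so it devoices to [p]. → [fmaxudopsagvep].
/krikumezonud/: /d/ is a voiced stop in word-final position, so it devoices to [t]. → [krikumezonut].

zjowipisojxot, fmaxudopsagvep, krikumezonut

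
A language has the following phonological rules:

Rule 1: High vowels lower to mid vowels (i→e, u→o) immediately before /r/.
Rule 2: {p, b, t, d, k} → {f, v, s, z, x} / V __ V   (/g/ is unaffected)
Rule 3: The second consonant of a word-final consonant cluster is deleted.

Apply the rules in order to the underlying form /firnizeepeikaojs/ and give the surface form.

fernizeefeixaoj

Rule 1 (pre-rhotic lowering): /i/ is a high vowel immediately before /r/, so it lowers to [e]. /firnizeepeikaojs/ → fernizeepeikaojs.
Rule 2 (intervocalic spirantization): /p/ is a stop between vowels /e/ and /e/, so it spirantizes to the fricative [f]. /k/ is a stop between vowels /i/ and /a/, so it spirantizes to the fricative [x]. /fernizeepeikaojs/ → fernizeefeixaojs.
Rule 3 (final cluster simplification): /s/ is the second consonant of a word-final cluster /js/, so it deletes. /fernizeefeixaojs/ → fernizeefeixaoj.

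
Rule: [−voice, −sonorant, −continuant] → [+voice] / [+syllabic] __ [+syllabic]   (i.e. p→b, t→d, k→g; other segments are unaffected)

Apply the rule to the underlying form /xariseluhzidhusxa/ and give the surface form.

No segment of /xariseluhzidhusxa/ meets the structural description of the rule, so the form surfaces unchanged.

xariseluhzidhusxa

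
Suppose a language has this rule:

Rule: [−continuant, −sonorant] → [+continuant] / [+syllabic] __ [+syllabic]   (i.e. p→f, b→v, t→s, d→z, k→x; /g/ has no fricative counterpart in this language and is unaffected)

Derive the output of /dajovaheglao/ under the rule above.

dajovaheglao

No segment of /dajovaheglao/ meets the structural description of the rule, so the form surfaces unchanged.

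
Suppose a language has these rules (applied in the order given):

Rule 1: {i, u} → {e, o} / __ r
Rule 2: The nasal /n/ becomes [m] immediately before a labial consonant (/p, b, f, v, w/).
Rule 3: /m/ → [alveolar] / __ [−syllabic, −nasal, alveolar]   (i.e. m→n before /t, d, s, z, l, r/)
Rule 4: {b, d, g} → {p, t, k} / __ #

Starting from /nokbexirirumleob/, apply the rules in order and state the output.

nokbexererunleop

Rule 1 (pre-rhotic lowering): /i/ is a high vowel immediately before /r/, so it lowers to [e]. /i/ is a high vowel immediately before /r/, so it lowers to [e]. /nokbexirirumleob/ → nokbexererumleob.
Rule 2 (nasal place assimilation): no segment meets the environment; /nokbexererumleob/ is unchanged.
Rule 3 (nasal place assimilation): /m/ precedes the alveolar consonant /l/, so it assimilates in place to [n]. /nokbexererumleob/ → nokbexererunleob.
Rule 4 (final devoicing): /b/ is a voiced stop in word-final position, so it devoices to [p]. /nokbexererunleob/ → nokbexererunleop.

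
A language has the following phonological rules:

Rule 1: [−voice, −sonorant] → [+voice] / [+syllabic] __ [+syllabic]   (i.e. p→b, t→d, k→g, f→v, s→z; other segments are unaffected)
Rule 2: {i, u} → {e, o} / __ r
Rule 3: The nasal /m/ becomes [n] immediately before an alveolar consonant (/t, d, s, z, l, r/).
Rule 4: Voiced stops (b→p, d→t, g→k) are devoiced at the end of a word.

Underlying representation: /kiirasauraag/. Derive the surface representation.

Rule 1 (intervocalic voicing): /s/ is a voiceless obstruent between vowels /a/ and /a/, so it voices to [z]. /kiirasauraag/ → kiirazauraag.
Rule 2 (pre-rhotic lowering): /i/ is a high vowel immediately before /r/, so it lowers to [e]. /u/ is a high vowel immediately before /r/, so it lowers to [o]. /kiirazauraag/ → kierazaoraag.
Rule 3 (nasal place assimilation): no segment meets the environment; /kierazaoraag/ is unchanged.
Rule 4 (final devoicing): /g/ is a voiced stop in word-final position, so it devoices to [k]. /kierazaoraag/ → kierazaoraak.

kierazaoraak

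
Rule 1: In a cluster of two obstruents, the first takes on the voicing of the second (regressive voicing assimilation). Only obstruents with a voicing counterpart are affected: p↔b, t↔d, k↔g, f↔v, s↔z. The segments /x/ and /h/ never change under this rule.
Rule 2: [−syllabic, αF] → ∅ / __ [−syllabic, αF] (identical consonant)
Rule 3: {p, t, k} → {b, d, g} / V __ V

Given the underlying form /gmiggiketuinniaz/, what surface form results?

gmigigeduiniaz

Rule 1 (regressive voicing assimilation): no segment meets the environment; /gmiggiketuinniaz/ is unchanged.
Rule 2 (degemination): /gg/ is a geminate; the first /g/ deletes. /nn/ is a geminate; the first /n/ deletes. /gmiggiketuinniaz/ → gmigiketuiniaz.
Rule 3 (intervocalic voicing): /k/ is a voiceless stop between vowels /i/ and /e/, so it voices to [g]. /t/ is a voiceless stop between vowels /e/ and /u/, so it voices to [d]. /gmigiketuiniaz/ → gmigigeduiniaz.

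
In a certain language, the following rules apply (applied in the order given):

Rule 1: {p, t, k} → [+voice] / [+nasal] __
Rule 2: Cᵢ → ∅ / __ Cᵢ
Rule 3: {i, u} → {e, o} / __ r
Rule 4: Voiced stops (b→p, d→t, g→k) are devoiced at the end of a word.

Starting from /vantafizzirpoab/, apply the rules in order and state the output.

Rule 1 (post-nasal voicing): /t/ is a voiceless stop immediately after the nasal /n/, so it voices to [d]. /vantafizzirpoab/ → vandafizzirpoab.
Rule 2 (degemination): /zz/ is a geminate; the first /z/ deletes. /vandafizzirpoab/ → vandafizirpoab.
Rule 3 (pre-rhotic lowering): /i/ is a high vowel immediately before /r/, so it lowers to [e]. /vandafizirpoab/ → vandafizerpoab.
Rule 4 (final devoicing): /b/ is a voiced stop in word-final position, so it devoices to [p]. /vandafizerpoab/ → vandafizerpoap.

vandafizerpoap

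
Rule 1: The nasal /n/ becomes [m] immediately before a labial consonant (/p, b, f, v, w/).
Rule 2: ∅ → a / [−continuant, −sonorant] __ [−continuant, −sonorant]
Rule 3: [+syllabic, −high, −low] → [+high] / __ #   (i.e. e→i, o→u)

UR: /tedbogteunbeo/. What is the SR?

tedabogateumbeu

Rule 1 (nasal place assimilation): /n/ precedes the labial consonant /b/, so it assimilates in place to [m]. /tedbogteunbeo/ → tedbogteumbeo.
Rule 2 (stop-cluster a-epenthesis): /d/ and /b/ form a stop–stop cluster, so [a] is inserted between them. /g/ and /t/ form a stop–stop cluster, so [a] is inserted between them. /tedbogteumbeo/ → tedabogateumbeo.
Rule 3 (final vowel raising): /o/ is a mid vowel in word-final position, so it raises to [u]. /tedabogateumbeo/ → tedabogateumbeu.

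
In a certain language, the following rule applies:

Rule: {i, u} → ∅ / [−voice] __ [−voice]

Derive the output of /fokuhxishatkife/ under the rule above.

/u/ is a high vowel flanked by voiceless consonants /k/ and /h/, so it deletes.
/i/ is a high vowel flanked by voiceless consonants /x/ and /s/, so it deletes.
/i/ is a high vowel flanked by voiceless consonants /k/ and /f/, so it deletes.
Surface form: [fokhxshatkfe].

fokhxshatkfe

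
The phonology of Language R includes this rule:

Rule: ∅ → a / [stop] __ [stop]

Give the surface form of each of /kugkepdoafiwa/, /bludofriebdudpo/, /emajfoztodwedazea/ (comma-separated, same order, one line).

kugakepadoafiwa, bludofriebadudapo, emajfoztodwedazea

/kugkepdoafiwa/: /g/ and /k/ form a stop–stop cluster, so [a] is inserted between them. /p/ and /d/ form a stop–stop cluster, so [a] is inserted between them. → [kugakepadoafiwa].
/bludofriebdudpo/: /b/ and /d/ form a stop–stop cluster, so [a] is inserted between them. /d/ and /p/ form a stop–stop cluster, so [a] is inserted between them. → [bludofriebadudapo].
/emajfoztodwedazea/: the rule's environment is not met; surfaces unchanged as [emajfoztodwedazea].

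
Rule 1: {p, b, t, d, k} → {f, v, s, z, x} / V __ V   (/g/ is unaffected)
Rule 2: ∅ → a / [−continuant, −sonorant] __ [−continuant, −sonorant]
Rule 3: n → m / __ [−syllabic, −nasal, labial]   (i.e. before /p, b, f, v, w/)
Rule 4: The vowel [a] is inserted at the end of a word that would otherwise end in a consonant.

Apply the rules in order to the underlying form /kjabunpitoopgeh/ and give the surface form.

kjavumpisoopageha

Rule 1 (intervocalic spirantization): /b/ is a stop between vowels /a/ and /u/, so it spirantizes to the fricative [v]. /t/ is a stop between vowels /i/ and /o/, so it spirantizes to the fricative [s]. /kjabunpitoopgeh/ → kjavunpisoopgeh.
Rule 2 (stop-cluster a-epenthesis): /p/ and /g/ form a stop–stop cluster, so [a] is inserted between them. /kjavunpisoopgeh/ → kjavunpisoopageh.
Rule 3 (nasal place assimilation): /n/ precedes the labial consonant /p/, so it assimilates in place to [m]. /kjavunpisoopageh/ → kjavumpisoopageh.
Rule 4 (final a-epenthesis): the form ends in the consonant /h/, so [a] is inserted word-finally. /kjavumpisoopageh/ → kjavumpisoopageha.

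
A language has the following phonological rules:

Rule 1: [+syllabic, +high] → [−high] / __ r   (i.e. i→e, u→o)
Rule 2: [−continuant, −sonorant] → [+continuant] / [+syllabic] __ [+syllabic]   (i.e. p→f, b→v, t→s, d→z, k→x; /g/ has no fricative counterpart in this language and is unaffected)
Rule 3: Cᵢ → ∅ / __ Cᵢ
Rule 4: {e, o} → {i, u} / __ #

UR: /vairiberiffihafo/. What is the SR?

vaeriverifihafu

Rule 1 (pre-rhotic lowering): /i/ is a high vowel immediately before /r/, so it lowers to [e]. /vairiberiffihafo/ → vaeriberiffihafo.
Rule 2 (intervocalic spirantization): /b/ is a stop between vowels /i/ and /e/, so it spirantizes to the fricative [v]. /vaeriberiffihafo/ → vaeriveriffihafo.
Rule 3 (degemination): /ff/ is a geminate; the first /f/ deletes. /vaeriveriffihafo/ → vaeriverifihafo.
Rule 4 (final vowel raising): /o/ is a mid vowel in word-final position, so it raises to [u]. /vaeriverifihafo/ → vaeriverifihafu.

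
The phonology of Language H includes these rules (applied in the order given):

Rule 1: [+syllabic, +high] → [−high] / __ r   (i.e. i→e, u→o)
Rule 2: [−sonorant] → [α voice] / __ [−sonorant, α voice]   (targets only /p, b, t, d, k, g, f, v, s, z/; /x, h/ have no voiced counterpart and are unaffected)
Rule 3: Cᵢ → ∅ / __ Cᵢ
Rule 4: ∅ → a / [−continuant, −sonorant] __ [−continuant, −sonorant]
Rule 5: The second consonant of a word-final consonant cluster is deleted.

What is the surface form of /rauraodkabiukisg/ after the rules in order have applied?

raoraotakabiukiz

Rule 1 (pre-rhotic lowering): /u/ is a high vowel immediately before /r/, so it lowers to [o]. /rauraodkabiukisg/ → raoraodkabiukisg.
Rule 2 (regressive voicing assimilation): /d/ precedes the voiceless obstruent /k/, so it devoices to [t] by assimilation. /s/ precedes the voiced obstruent /g/, so it voices to [z] by assimilation. /raoraodkabiukisg/ → raoraotkabiukizg.
Rule 3 (degemination): no segment meets the environment; /raoraotkabiukizg/ is unchanged.
Rule 4 (stop-cluster a-epenthesis): /t/ and /k/ form a stop–stop cluster, so [a] is inserted between them. /raoraotkabiukizg/ → raoraotakabiukizg.
Rule 5 (final cluster simplification): /g/ is the second consonant of a word-final cluster /zg/, so it deletes. /raoraotakabiukizg/ → raoraotakabiukiz.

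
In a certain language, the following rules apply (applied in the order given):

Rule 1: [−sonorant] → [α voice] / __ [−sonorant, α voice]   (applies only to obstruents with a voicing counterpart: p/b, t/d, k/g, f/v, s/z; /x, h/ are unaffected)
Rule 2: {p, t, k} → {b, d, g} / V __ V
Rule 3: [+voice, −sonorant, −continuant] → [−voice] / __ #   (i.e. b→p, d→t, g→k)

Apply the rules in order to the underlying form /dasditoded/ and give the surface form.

dazdidodet

Rule 1 (regressive voicing assimilation): /s/ precedes the voiced obstruent /d/, so it voices to [z] by assimilation. /dasditoded/ → dazditoded.
Rule 2 (intervocalic voicing): /t/ is a voiceless stop between vowels /i/ and /o/, so it voices to [d]. /dazditoded/ → dazdidoded.
Rule 3 (final devoicing): /d/ is a voiced stop in word-final position, so it devoices to [t]. /dazdidoded/ → dazdidodet.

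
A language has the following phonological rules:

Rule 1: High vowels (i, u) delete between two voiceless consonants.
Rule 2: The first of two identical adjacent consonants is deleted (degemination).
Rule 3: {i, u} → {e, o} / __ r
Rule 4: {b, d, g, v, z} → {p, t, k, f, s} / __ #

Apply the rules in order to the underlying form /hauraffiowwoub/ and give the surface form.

Rule 1 (high vowel syncope): no segment meets the environment; /hauraffiowwoub/ is unchanged.
Rule 2 (degemination): /ff/ is a geminate; the first /f/ deletes. /ww/ is a geminate; the first /w/ deletes. /hauraffiowwoub/ → haurafiowoub.
Rule 3 (pre-rhotic lowering): /u/ is a high vowel immediately before /r/, so it lowers to [o]. /haurafiowoub/ → haorafiowoub.
Rule 4 (final devoicing): /b/ is a voiced obstruent in word-final position, so it devoices to [p]. /haorafiowoub/ → haorafiowoup.

haorafiowoup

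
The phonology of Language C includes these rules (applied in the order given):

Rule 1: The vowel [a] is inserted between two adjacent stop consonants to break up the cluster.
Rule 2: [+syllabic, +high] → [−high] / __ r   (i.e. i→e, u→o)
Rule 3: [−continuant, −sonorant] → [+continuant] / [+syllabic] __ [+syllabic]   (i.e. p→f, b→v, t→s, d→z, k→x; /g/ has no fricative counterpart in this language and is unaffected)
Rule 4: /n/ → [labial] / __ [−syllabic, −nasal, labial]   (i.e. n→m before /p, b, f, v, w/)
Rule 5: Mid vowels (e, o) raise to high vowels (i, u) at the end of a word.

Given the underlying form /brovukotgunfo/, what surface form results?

brovuxosagumfu

Rule 1 (stop-cluster a-epenthesis): /t/ and /g/ form a stop–stop cluster, so [a] is inserted between them. /brovukotgunfo/ → brovukotagunfo.
Rule 2 (pre-rhotic lowering): no segment meets the environment; /brovukotagunfo/ is unchanged.
Rule 3 (intervocalic spirantization): /k/ is a stop between vowels /u/ and /o/, so it spirantizes to the fricative [x]. /t/ is a stop between vowels /o/ and /a/, so it spirantizes to the fricative [s]. /brovukotagunfo/ → brovuxosagunfo.
Rule 4 (nasal place assimilation): /n/ precedes the labial consonant /f/, so it assimilates in place to [m]. /brovuxosagunfo/ → brovuxosagumfo.
Rule 5 (final vowel raising): /o/ is a mid vowel in word-final position, so it raises to [u]. /brovuxosagumfo/ → brovuxosagumfu.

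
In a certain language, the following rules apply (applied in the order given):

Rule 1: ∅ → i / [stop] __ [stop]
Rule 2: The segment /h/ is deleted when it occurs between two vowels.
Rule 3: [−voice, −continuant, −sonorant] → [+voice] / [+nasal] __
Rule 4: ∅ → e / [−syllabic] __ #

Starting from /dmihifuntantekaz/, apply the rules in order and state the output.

dmiifundandekaze

Rule 1 (stop-cluster i-epenthesis): no segment meets the environment; /dmihifuntantekaz/ is unchanged.
Rule 2 (intervocalic h-deletion): /h/ occurs between vowels /i/ and /i/, so it deletes. /dmihifuntantekaz/ → dmiifuntantekaz.
Rule 3 (post-nasal voicing): /t/ is a voiceless stop immediately after the nasal /n/, so it voices to [d]. /t/ is a voiceless stop immediately after the nasal /n/, so it voices to [d]. /dmiifuntantekaz/ → dmiifundandekaz.
Rule 4 (final e-epenthesis): the form ends in the consonant /z/, so [e] is inserted word-finally. /dmiifundandekaz/ → dmiifundandekaze.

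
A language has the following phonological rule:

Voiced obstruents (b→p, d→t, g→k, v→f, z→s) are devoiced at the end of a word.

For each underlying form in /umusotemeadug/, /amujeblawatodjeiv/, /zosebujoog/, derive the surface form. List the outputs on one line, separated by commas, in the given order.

umusotemeaduk, amujeblawatodjeif, zosebujook

/umusotemeadug/: /g/ is a voiced obstruent in word-final position, so it devoices to [k]. → [umusotemeaduk].
/amujeblawatodjeiv/: /v/ is a voiced obstruent in word-final position, so it devoices to [f]. → [amujeblawatodjeif].
/zosebujoog/: /g/ is a voiced obstruent in word-final position, so it devoices to [k]. → [zosebujook].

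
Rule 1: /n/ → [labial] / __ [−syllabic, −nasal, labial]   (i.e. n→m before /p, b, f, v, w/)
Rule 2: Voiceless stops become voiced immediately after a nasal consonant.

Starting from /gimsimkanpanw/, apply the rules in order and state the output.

Rule 1 (nasal place assimilation): /n/ precedes the labial consonant /p/, so it assimilates in place to [m]. /n/ precedes the labial consonant /w/, so it assimilates in place to [m]. /gimsimkanpanw/ → gimsimkampamw.
Rule 2 (post-nasal voicing): /k/ is a voiceless stop immediately after the nasal /m/, so it voices to [g]. /p/ is a voiceless stop immediately after the nasal /m/, so it voices to [b]. /gimsimkampamw/ → gimsimgambamw.

gimsimgambamw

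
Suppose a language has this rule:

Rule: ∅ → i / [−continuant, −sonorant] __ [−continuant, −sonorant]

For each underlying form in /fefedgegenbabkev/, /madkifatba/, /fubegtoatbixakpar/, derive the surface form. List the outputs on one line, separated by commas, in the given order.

fefedigegenbabikev, madikifatiba, fubegitoatibixakipar

/fefedgegenbabkev/: /d/ and /g/ form a stop–stop cluster, so [i] is inserted between them. /b/ and /k/ form a stop–stop cluster, so [i] is inserted between them. → [fefedigegenbabikev].
/madkifatba/: /d/ and /k/ form a stop–stop cluster, so [i] is inserted between them. /t/ and /b/ form a stop–stop cluster, so [i] is inserted between them. → [madikifatiba].
/fubegtoatbixakpar/: /g/ and /t/ form a stop–stop cluster, so [i] is inserted between them. /t/ and /b/ form a stop–stop cluster, so [i] is inserted between them. /k/ and /p/ form a stop–stop cluster, so [i] is inserted between them. → [fubegitoatibixakipar].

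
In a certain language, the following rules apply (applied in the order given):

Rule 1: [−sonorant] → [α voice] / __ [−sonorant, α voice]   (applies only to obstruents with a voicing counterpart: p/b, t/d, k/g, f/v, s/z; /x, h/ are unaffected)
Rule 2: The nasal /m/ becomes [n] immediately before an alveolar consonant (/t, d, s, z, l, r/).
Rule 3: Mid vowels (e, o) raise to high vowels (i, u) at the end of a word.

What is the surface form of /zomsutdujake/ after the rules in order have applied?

zonsuddujaki

Rule 1 (regressive voicing assimilation): /t/ precedes the voiced obstruent /d/, so it voices to [d] by assimilation. /zomsutdujake/ → zomsuddujake.
Rule 2 (nasal place assimilation): /m/ precedes the alveolar consonant /s/, so it assimilates in place to [n]. /zomsuddujake/ → zonsuddujake.
Rule 3 (final vowel raising): /e/ is a mid vowel in word-final position, so it raises to [i]. /zonsuddujake/ → zonsuddujaki.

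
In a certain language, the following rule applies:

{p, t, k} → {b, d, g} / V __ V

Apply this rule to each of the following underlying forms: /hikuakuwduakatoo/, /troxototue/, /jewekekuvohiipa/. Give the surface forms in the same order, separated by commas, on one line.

higuaguwduagadoo, troxododue, jewegeguvohiiba

/hikuakuwduakatoo/: /k/ is a voiceless stop between vowels /i/ and /u/, so it voices to [g]. /k/ is a voiceless stop between vowels /a/ and /u/, so it voices to [g]. /k/ is a voiceless stop between vowels /a/ and /a/, so it voices to [g]. /t/ is a voiceless stop between vowels /a/ and /o/, so it voices to [d]. → [higuaguwduagadoo].
/troxototue/: /t/ is a voiceless stop between vowels /o/ and /o/, so it voices to [d]. /t/ is a voiceless stop between vowels /o/ and /u/, so it voices to [d]. → [troxododue].
/jewekekuvohiipa/: /k/ is a voiceless stop between vowels /e/ and /e/, so it voices to [g]. /k/ is a voiceless stop between vowels /e/ and /u/, so it voices to [g]. /p/ is a voiceless stop between vowels /i/ and /a/, so it voices to [b]. → [jewegeguvohiiba].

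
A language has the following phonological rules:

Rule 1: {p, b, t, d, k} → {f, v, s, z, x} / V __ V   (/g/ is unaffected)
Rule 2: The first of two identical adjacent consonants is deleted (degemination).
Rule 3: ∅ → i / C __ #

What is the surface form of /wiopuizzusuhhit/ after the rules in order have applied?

wiofuizusuhiti

Rule 1 (intervocalic spirantization): /p/ is a stop between vowels /o/ and /u/, so it spirantizes to the fricative [f]. /wiopuizzusuhhit/ → wiofuizzusuhhit.
Rule 2 (degemination): /zz/ is a geminate; the first /z/ deletes. /hh/ is a geminate; the first /h/ deletes. /wiofuizzusuhhit/ → wiofuizusuhit.
Rule 3 (final i-epenthesis): the form ends in the consonant /t/, so [i] is inserted word-finally. /wiofuizusuhit/ → wiofuizusuhiti.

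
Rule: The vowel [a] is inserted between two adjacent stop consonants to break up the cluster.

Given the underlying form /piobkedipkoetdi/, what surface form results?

piobakedipakoetadi

/b/ and /k/ form a stop–stop cluster, so [a] is inserted between them.
/p/ and /k/ form a stop–stop cluster, so [a] is inserted between them.
/t/ and /d/ form a stop–stop cluster, so [a] is inserted between them.
Surface form: [piobakedipakoetadi].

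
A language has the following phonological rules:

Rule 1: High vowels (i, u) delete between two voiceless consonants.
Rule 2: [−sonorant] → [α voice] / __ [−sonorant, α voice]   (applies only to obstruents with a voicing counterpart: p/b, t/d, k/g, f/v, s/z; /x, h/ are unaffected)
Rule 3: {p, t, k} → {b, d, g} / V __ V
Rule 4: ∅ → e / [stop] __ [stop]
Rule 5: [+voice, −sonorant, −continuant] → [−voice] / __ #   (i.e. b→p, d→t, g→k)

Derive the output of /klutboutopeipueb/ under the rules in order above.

kludeboudobeibuep

Rule 1 (high vowel syncope): no segment meets the environment; /klutboutopeipueb/ is unchanged.
Rule 2 (regressive voicing assimilation): /t/ precedes the voiced obstruent /b/, so it voices to [d] by assimilation. /klutboutopeipueb/ → kludboutopeipueb.
Rule 3 (intervocalic voicing): /t/ is a voiceless stop between vowels /u/ and /o/, so it voices to [d]. /p/ is a voiceless stop between vowels /o/ and /e/, so it voices to [b]. /p/ is a voiceless stop between vowels /i/ and /u/, so it voices to [b]. /kludboutopeipueb/ → kludboudobeibueb.
Rule 4 (stop-cluster e-epenthesis): /d/ and /b/ form a stop–stop cluster, so [e] is inserted between them. /kludboudobeibueb/ → kludeboudobeibueb.
Rule 5 (final devoicing): /b/ is a voiced stop in word-final position, so it devoices to [p]. /kludeboudobeibueb/ → kludeboudobeibuep.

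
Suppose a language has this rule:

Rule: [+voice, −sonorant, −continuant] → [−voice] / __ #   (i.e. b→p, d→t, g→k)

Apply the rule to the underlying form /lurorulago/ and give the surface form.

No segment of /lurorulago/ meets the structural description of the rule, so the form surfaces unchanged.

lurorulago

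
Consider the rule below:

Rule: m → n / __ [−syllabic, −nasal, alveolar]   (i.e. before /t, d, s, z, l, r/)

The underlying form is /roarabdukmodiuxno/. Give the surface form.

No segment of /roarabdukmodiuxno/ meets the structural description of the rule, so the form surfaces unchanged.

roarabdukmodiuxno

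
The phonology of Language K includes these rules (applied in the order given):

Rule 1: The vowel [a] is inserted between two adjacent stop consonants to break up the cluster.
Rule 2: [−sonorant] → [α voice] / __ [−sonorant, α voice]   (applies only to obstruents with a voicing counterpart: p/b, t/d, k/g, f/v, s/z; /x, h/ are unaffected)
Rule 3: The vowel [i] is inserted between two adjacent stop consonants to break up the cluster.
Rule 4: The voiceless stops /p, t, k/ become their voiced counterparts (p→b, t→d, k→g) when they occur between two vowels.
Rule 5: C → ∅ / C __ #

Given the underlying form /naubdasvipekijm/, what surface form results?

Rule 1 (stop-cluster a-epenthesis): /b/ and /d/ form a stop–stop cluster, so [a] is inserted between them. /naubdasvipekijm/ → naubadasvipekijm.
Rule 2 (regressive voicing assimilation): /s/ precedes the voiced obstruent /v/, so it voices to [z] by assimilation. /naubadasvipekijm/ → naubadazvipekijm.
Rule 3 (stop-cluster i-epenthesis): no segment meets the environment; /naubadazvipekijm/ is unchanged.
Rule 4 (intervocalic voicing): /p/ is a voiceless stop between vowels /i/ and /e/, so it voices to [b]. /k/ is a voiceless stop between vowels /e/ and /i/, so it voices to [g]. /naubadazvipekijm/ → naubadazvibegijm.
Rule 5 (final cluster simplification): /m/ is the second consonant of a word-final cluster /jm/, so it deletes. /naubadazvibegijm/ → naubadazvibegij.

naubadazvibegij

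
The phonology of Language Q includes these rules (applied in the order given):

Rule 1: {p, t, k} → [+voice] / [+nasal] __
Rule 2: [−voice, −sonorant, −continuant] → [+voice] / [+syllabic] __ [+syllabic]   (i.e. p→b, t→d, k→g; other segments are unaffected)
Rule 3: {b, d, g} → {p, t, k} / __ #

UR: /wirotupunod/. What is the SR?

wirodubunot

Rule 1 (post-nasal voicing): no segment meets the environment; /wirotupunod/ is unchanged.
Rule 2 (intervocalic voicing): /t/ is a voiceless stop between vowels /o/ and /u/, so it voices to [d]. /p/ is a voiceless stop between vowels /u/ and /u/, so it voices to [b]. /wirotupunod/ → wirodubunod.
Rule 3 (final devoicing): /d/ is a voiced stop in word-final position, so it devoices to [t]. /wirodubunod/ → wirodubunot.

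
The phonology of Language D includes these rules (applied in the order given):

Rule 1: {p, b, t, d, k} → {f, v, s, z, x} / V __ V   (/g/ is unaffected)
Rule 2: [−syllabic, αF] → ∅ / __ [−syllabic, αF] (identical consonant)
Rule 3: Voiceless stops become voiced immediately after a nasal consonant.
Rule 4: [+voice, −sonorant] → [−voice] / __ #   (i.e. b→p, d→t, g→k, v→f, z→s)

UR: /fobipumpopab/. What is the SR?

Rule 1 (intervocalic spirantization): /b/ is a stop between vowels /o/ and /i/, so it spirantizes to the fricative [v]. /p/ is a stop between vowels /i/ and /u/, so it spirantizes to the fricative [f]. /p/ is a stop between vowels /o/ and /a/, so it spirantizes to the fricative [f]. /fobipumpopab/ → fovifumpofab.
Rule 2 (degemination): no segment meets the environment; /fovifumpofab/ is unchanged.
Rule 3 (post-nasal voicing): /p/ is a voiceless stop immediately after the nasal /m/, so it voices to [b]. /fovifumpofab/ → fovifumbofab.
Rule 4 (final devoicing): /b/ is a voiced obstruent in word-final position, so it devoices to [p]. /fovifumbofab/ → fovifumbofap.

fovifumbofap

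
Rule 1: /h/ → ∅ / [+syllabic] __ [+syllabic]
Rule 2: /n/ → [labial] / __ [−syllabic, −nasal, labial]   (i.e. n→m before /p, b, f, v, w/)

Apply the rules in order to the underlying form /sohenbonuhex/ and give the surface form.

soembonuex

Rule 1 (intervocalic h-deletion): /h/ occurs between vowels /o/ and /e/, so it deletes. /h/ occurs between vowels /u/ and /e/, so it deletes. /sohenbonuhex/ → soenbonuex.
Rule 2 (nasal place assimilation): /n/ precedes the labial consonant /b/, so it assimilates in place to [m]. /soenbonuex/ → soembonuex.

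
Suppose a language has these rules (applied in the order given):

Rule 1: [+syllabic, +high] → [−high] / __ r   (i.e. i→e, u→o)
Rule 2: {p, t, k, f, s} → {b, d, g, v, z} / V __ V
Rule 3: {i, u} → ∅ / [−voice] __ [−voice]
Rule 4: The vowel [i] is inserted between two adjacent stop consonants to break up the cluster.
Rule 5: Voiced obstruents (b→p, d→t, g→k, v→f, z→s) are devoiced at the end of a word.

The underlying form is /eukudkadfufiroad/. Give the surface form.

Rule 1 (pre-rhotic lowering): /i/ is a high vowel immediately before /r/, so it lowers to [e]. /eukudkadfufiroad/ → eukudkadfuferoad.
Rule 2 (intervocalic voicing): /k/ is a voiceless obstruent between vowels /u/ and /u/, so it voices to [g]. /f/ is a voiceless obstruent between vowels /u/ and /e/, so it voices to [v]. /eukudkadfuferoad/ → eugudkadfuveroad.
Rule 3 (high vowel syncope): no segment meets the environment; /eugudkadfuveroad/ is unchanged.
Rule 4 (stop-cluster i-epenthesis): /d/ and /k/ form a stop–stop cluster, so [i] is inserted between them. /eugudkadfuveroad/ → eugudikadfuveroad.
Rule 5 (final devoicing): /d/ is a voiced obstruent in word-final position, so it devoices to [t]. /eugudikadfuveroad/ → eugudikadfuveroat.

eugudikadfuveroat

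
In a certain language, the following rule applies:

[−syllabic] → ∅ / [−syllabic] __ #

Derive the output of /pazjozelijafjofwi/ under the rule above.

No segment of /pazjozelijafjofwi/ meets the structural description of the rule, so the form surfaces unchanged.

pazjozelijafjofwi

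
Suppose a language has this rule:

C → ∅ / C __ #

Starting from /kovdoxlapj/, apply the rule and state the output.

/j/ is the second consonant of a word-final cluster /pj/, so it deletes.
Surface form: [kovdoxlap].

kovdoxlap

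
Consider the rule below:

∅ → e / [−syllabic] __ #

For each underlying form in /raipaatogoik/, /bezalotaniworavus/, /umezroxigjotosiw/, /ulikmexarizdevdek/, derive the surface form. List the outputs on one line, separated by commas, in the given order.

raipaatogoike, bezalotaniworavuse, umezroxigjotosiwe, ulikmexarizdevdeke

/raipaatogoik/: the form ends in the consonant /k/, so [e] is inserted word-finally. → [raipaatogoike].
/bezalotaniworavus/: the form ends in the consonant /s/, so [e] is inserted word-finally. → [bezalotaniworavuse].
/umezroxigjotosiw/: the form ends in the consonant /w/, so [e] is inserted word-finally. → [umezroxigjotosiwe].
/ulikmexarizdevdek/: the form ends in the consonant /k/, so [e] is inserted word-finally. → [ulikmexarizdevdeke].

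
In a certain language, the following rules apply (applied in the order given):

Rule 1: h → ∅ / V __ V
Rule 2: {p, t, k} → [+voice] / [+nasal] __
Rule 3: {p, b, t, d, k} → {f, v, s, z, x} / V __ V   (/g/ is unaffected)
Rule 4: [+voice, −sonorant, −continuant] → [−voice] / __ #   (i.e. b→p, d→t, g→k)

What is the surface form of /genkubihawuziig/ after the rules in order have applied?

Rule 1 (intervocalic h-deletion): /h/ occurs between vowels /i/ and /a/, so it deletes. /genkubihawuziig/ → genkubiawuziig.
Rule 2 (post-nasal voicing): /k/ is a voiceless stop immediately after the nasal /n/, so it voices to [g]. /genkubiawuziig/ → gengubiawuziig.
Rule 3 (intervocalic spirantization): /b/ is a stop between vowels /u/ and /i/, so it spirantizes to the fricative [v]. /gengubiawuziig/ → genguviawuziig.
Rule 4 (final devoicing): /g/ is a voiced stop in word-final position, so it devoices to [k]. /genguviawuziig/ → genguviawuziik.

genguviawuziik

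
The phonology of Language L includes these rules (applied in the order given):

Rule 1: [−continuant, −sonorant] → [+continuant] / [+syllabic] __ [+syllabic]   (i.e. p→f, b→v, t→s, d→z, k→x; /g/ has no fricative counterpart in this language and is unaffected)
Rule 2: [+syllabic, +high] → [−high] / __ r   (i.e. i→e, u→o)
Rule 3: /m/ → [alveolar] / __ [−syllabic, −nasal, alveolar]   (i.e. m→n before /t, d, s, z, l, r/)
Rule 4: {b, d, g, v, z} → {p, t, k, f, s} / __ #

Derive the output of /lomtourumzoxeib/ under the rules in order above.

Rule 1 (intervocalic spirantization): no segment meets the environment; /lomtourumzoxeib/ is unchanged.
Rule 2 (pre-rhotic lowering): /u/ is a high vowel immediately before /r/, so it lowers to [o]. /lomtourumzoxeib/ → lomtoorumzoxeib.
Rule 3 (nasal place assimilation): /m/ precedes the alveolar consonant /t/, so it assimilates in place to [n]. /m/ precedes the alveolar consonant /z/, so it assimilates in place to [n]. /lomtoorumzoxeib/ → lontoorunzoxeib.
Rule 4 (final devoicing): /b/ is a voiced obstruent in word-final position, so it devoices to [p]. /lontoorunzoxeib/ → lontoorunzoxeip.

lontoorunzoxeip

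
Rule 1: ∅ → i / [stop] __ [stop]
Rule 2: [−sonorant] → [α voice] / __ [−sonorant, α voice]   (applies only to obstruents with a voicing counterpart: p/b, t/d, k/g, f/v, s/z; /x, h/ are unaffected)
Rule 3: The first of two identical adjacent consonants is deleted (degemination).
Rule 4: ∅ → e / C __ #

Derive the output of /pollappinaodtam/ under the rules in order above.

polapipinaoditame

Rule 1 (stop-cluster i-epenthesis): /p/ and /p/ form a stop–stop cluster, so [i] is inserted between them. /d/ and /t/ form a stop–stop cluster, so [i] is inserted between them. /pollappinaodtam/ → pollapipinaoditam.
Rule 2 (regressive voicing assimilation): no segment meets the environment; /pollapipinaoditam/ is unchanged.
Rule 3 (degemination): /ll/ is a geminate; the first /l/ deletes. /pollapipinaoditam/ → polapipinaoditam.
Rule 4 (final e-epenthesis): the form ends in the consonant /m/, so [e] is inserted word-finally. /polapipinaoditam/ → polapipinaoditame.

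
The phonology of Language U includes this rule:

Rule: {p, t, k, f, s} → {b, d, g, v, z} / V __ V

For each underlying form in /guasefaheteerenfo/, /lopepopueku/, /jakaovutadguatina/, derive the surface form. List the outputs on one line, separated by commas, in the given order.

guazevahedeerenfo, lobebobuegu, jagaovudadguadina

/guasefaheteerenfo/: /s/ is a voiceless obstruent between vowels /a/ and /e/, so it voices to [z]. /f/ is a voiceless obstruent between vowels /e/ and /a/, so it voices to [v]. /t/ is a voiceless obstruent between vowels /e/ and /e/, so it voices to [d]. → [guazevahedeerenfo].
/lopepopueku/: /p/ is a voiceless obstruent between vowels /o/ and /e/, so it voices to [b]. /p/ is a voiceless obstruent between vowels /e/ and /o/, so it voices to [b]. /p/ is a voiceless obstruent between vowels /o/ and /u/, so it voices to [b]. /k/ is a voiceless obstruent between vowels /e/ and /u/, so it voices to [g]. → [lobebobuegu].
/jakaovutadguatina/: /k/ is a voiceless obstruent between vowels /a/ and /a/, so it voices to [g]. /t/ is a voiceless obstruent between vowels /u/ and /a/, so it voices to [d]. /t/ is a voiceless obstruent between vowels /a/ and /i/, so it voices to [d]. → [jagaovudadguadina].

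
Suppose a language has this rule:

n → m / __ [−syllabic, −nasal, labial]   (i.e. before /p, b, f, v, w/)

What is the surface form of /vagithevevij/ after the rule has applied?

No segment of /vagithevevij/ meets the structural description of the rule, so the form surfaces unchanged.

vagithevevij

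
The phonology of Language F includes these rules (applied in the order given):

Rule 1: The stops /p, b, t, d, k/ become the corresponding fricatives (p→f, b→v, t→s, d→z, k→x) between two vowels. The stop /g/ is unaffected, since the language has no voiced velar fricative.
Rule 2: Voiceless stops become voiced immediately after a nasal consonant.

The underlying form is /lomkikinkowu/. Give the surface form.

lomgixingowu

Rule 1 (intervocalic spirantization): /k/ is a stop between vowels /i/ and /i/, so it spirantizes to the fricative [x]. /lomkikinkowu/ → lomkixinkowu.
Rule 2 (post-nasal voicing): /k/ is a voiceless stop immediately after the nasal /m/, so it voices to [g]. /k/ is a voiceless stop immediately after the nasal /n/, so it voices to [g]. /lomkixinkowu/ → lomgixingowu.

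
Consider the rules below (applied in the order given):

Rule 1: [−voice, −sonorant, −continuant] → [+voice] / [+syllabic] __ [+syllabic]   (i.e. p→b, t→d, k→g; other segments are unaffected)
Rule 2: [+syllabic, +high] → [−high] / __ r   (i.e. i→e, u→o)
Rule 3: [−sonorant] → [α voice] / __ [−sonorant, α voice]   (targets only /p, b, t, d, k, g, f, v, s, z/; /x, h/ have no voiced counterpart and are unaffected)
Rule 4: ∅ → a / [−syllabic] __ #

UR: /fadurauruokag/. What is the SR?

Rule 1 (intervocalic voicing): /k/ is a voiceless stop between vowels /o/ and /a/, so it voices to [g]. /fadurauruokag/ → fadurauruogag.
Rule 2 (pre-rhotic lowering): /u/ is a high vowel immediately before /r/, so it lowers to [o]. /u/ is a high vowel immediately before /r/, so it lowers to [o]. /fadurauruogag/ → fadoraoruogag.
Rule 3 (regressive voicing assimilation): no segment meets the environment; /fadoraoruogag/ is unchanged.
Rule 4 (final a-epenthesis): the form ends in the consonant /g/, so [a] is inserted word-finally. /fadoraoruogag/ → fadoraoruogaga.

fadoraoruogaga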